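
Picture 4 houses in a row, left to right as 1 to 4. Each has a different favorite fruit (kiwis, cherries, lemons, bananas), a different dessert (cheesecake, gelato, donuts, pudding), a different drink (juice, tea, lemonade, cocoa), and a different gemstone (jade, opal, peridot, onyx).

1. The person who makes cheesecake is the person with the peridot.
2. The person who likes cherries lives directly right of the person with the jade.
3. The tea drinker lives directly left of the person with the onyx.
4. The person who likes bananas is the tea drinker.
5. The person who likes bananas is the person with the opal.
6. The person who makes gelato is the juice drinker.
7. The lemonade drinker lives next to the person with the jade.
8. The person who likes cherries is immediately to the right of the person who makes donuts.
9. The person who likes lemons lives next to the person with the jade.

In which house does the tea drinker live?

The person who likes bananas is narrowed to house 1 or 2 or 3; consider each.
Placing it in house 2 and house 3 leads to a contradiction, so it's in house 1.
By clue 4, the tea drinker is in house 1.
Clue 5: the person with the opal is in house 1.
From clue 3, the person with the onyx must be in house 2.
That leaves pudding as the dessert for house 1.
The only gemstone still possible for house 4 is peridot.
Clue 1 places the person who makes cheesecake in house 4.
By clue 2, the person who likes cherries is in house 4.
By clue 8, the person who makes donuts is in house 3.
So house 2 gets lemons for favorite fruit.
The only favorite fruit still possible for house 3 is kiwis.
So house 2 gets gelato for dessert.
The only gemstone still possible for house 3 is jade.
Clue 6 places the juice drinker in house 2.
House 3 drink: only cocoa fits.
The only drink still possible for house 4 is lemonade.
So: house 1 = bananas/pudding/tea/opal, house 2 = lemons/gelato/juice/onyx, house 3 = kiwis/donuts/cocoa/jade, house 4 = cherries/cheesecake/lemonade/peridot.

1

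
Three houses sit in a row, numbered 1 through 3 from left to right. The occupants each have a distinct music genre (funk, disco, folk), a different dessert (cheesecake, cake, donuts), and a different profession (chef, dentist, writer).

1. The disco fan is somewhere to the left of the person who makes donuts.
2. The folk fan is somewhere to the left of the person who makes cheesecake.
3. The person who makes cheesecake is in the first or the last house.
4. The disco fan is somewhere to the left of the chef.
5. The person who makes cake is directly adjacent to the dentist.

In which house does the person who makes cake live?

By clue 3, the person who makes cheesecake is in house 3.
House 3's music genre must be funk (nothing else left).
That leaves cake as the dessert for house 1.
So house 2 gets donuts for dessert.
Clue 1 places the disco fan in house 1.
The dentist is in house 2 (clue 5).
House 2's music genre must be folk (nothing else left).
House 1's profession must be writer (nothing else left).
House 3's profession must be chef (nothing else left).
So: house 1 = disco/cake/writer, house 2 = folk/donuts/dentist, house 3 = funk/cheesecake/chef.

1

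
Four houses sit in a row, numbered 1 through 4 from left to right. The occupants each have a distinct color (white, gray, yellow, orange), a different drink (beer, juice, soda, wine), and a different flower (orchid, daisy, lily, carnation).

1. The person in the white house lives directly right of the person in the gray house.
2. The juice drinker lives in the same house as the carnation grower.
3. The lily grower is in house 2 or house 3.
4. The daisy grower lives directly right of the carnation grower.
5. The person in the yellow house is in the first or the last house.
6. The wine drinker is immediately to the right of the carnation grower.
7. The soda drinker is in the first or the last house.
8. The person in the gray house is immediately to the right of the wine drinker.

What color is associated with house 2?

By clue 8, the person in the gray house is in house 3.
Clue 8 places the wine drinker in house 2.
From clue 1, the person in the white house must be in house 4.
By clue 6, the carnation grower is in house 1.
The only color still possible for house 1 is yellow.
The only color still possible for house 2 is orange.
The juice drinker is in house 1 (clue 2).
The daisy grower is in house 2 (clue 4).
The only drink still possible for house 3 is beer.
House 4's drink must be soda (nothing else left).
House 3's flower must be lily (nothing else left).
The only flower still possible for house 4 is orchid.
So: house 1 = yellow/juice/carnation, house 2 = orange/wine/daisy, house 3 = gray/beer/lily, house 4 = white/soda/orchid.

orange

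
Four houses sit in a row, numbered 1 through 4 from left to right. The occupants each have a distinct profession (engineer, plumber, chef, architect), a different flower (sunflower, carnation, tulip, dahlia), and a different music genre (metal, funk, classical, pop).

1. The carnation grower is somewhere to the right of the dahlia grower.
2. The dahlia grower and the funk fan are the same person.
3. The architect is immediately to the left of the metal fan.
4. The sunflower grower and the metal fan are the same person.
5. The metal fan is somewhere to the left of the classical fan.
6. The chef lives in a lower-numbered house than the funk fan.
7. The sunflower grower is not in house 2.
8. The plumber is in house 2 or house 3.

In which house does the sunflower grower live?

3

House 4 profession: only engineer fits.
So house 1 gets pop for music genre.
So house 4 gets classical for music genre.
Clue 4: the sunflower grower is in house 3.
From clue 4, the metal fan must be in house 3.
So house 3 gets plumber for profession.
That leaves tulip as the flower for house 1.
So house 2 gets dahlia for flower.
House 4 flower: only carnation fits.
So house 2 gets funk for music genre.
Clue 3 places the architect in house 2.
Clue 6: the chef is in house 1.
So: house 1 = chef/tulip/pop, house 2 = architect/dahlia/funk, house 3 = plumber/sunflower/metal, house 4 = engineer/carnation/classical.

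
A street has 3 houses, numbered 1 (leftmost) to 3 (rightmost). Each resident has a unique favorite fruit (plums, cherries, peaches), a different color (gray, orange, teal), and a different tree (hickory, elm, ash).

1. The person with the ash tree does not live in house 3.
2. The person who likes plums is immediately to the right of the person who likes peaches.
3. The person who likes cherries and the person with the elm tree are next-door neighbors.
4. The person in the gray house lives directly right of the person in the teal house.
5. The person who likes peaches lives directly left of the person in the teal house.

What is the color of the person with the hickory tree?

Clue 5 places the person who likes peaches in house 1.
The person in the teal house is in house 2 (clue 5).
The only color still possible for house 1 is orange.
House 3 color: only gray fits.
From clue 2, the person who likes plums must be in house 2.
So house 3 gets cherries for favorite fruit.
Clue 3: the person with the elm tree is in house 2.
The only tree still possible for house 1 is ash.
So house 3 gets hickory for tree.
So: house 1 = peaches/orange/ash, house 2 = plums/teal/elm, house 3 = cherries/gray/hickory.

gray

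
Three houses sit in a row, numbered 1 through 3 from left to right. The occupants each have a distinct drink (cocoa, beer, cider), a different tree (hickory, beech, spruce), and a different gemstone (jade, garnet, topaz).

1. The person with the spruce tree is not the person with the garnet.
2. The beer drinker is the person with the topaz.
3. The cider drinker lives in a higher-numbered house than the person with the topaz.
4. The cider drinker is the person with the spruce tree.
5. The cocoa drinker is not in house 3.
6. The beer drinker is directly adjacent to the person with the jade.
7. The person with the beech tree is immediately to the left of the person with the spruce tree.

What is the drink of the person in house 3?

That leaves cider as the drink for house 3.
The person with the spruce tree is in house 3 (clue 4).
By clue 7, the person with the beech tree is in house 2.
So house 1 gets hickory for tree.
House 3 gemstone: only jade fits.
By clue 6, the beer drinker is in house 2.
House 1's drink must be cocoa (nothing else left).
The person with the topaz is in house 2 (clue 2).
That leaves garnet as the gemstone for house 1.
So: house 1 = cocoa/hickory/garnet, house 2 = beer/beech/topaz, house 3 = cider/spruce/jade.

cider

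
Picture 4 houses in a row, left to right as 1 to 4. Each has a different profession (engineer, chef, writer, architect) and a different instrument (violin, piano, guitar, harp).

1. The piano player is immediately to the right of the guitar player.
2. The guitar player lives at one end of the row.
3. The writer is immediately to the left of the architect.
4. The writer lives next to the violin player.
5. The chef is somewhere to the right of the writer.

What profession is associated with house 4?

chef

The guitar player is in house 1 (clue 2).
The piano player is in house 2 (clue 1).
That leaves engineer as the profession for house 1.
So house 2 gets writer for profession.
By clue 3, the architect is in house 3.
From clue 4, the violin player must be in house 3.
House 4's profession must be chef (nothing else left).
The only instrument still possible for house 4 is harp.
So: house 1 = engineer/guitar, house 2 = writer/piano, house 3 = architect/violin, house 4 = chef/harp.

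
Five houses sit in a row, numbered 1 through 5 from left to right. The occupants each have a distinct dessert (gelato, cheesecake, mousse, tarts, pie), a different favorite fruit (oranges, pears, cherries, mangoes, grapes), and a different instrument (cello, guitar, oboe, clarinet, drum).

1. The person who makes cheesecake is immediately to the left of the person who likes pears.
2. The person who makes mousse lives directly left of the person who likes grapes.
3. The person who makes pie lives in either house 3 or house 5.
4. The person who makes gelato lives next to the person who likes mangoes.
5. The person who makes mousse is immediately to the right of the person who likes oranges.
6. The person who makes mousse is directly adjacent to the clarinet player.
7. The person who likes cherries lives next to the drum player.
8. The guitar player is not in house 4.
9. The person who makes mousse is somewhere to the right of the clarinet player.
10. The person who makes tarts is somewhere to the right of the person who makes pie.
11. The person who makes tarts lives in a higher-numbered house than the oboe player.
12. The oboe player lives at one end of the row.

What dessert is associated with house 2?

By clue 10, the person who makes pie is in house 3.
Clue 12 places the oboe player in house 1.
The clarinet player is in house 3 (clue 6).
Clue 9: the person who makes mousse is in house 4.
The only dessert still possible for house 5 is tarts.
From clue 2, the person who likes grapes must be in house 5.
Clue 5: the person who likes oranges is in house 3.
House 1's favorite fruit must be mangoes (nothing else left).
That leaves pears as the favorite fruit for house 2.
So house 4 gets cherries for favorite fruit.
Clue 1: the person who makes cheesecake is in house 1.
Clue 4 places the person who makes gelato in house 2.
The drum player is in house 5 (clue 7).
So house 4 gets cello for instrument.
That leaves guitar as the instrument for house 2.
So: house 1 = cheesecake/mangoes/oboe, house 2 = gelato/pears/guitar, house 3 = pie/oranges/clarinet, house 4 = mousse/cherries/cello, house 5 = tarts/grapes/drum.

gelato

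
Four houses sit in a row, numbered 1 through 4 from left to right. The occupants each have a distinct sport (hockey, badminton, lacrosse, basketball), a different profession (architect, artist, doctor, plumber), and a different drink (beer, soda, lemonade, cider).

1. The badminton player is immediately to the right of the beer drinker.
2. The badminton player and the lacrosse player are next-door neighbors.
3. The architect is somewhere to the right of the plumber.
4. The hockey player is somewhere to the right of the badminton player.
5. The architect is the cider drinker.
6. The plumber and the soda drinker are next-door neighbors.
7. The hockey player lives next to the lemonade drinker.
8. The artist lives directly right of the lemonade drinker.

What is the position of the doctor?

1

The badminton player is narrowed to house 2 or 3; consider each.
Placing it in house 3 leads to a contradiction, so it's in house 2.
From clue 1, the beer drinker must be in house 1.
The hockey player is narrowed to house 3 or 4; consider each.
Placing it in house 4 leads to a contradiction, so it's in house 3.
By clue 7, the lemonade drinker is in house 2.
Clue 8 places the artist in house 3.
The only sport still possible for house 1 is lacrosse.
So house 4 gets basketball for sport.
The architect is in house 4 (clue 5).
The cider drinker is in house 4 (clue 5).
Clue 6 places the plumber in house 2.
Clue 6 places the soda drinker in house 3.
The only profession still possible for house 1 is doctor.
So: house 1 = lacrosse/doctor/beer, house 2 = badminton/plumber/lemonade, house 3 = hockey/artist/soda, house 4 = basketball/architect/cider.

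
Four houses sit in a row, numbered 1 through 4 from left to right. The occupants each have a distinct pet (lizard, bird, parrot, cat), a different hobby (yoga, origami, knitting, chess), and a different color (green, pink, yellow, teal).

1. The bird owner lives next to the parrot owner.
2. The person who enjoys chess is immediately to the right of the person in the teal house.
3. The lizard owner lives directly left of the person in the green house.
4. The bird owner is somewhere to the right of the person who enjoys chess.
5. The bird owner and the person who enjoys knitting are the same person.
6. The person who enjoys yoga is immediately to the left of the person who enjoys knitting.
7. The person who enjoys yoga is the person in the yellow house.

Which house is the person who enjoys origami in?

So house 1 gets origami for hobby.
The only hobby still possible for house 4 is knitting.
From clue 5, the bird owner must be in house 4.
The person who enjoys yoga is in house 3 (clue 6).
By clue 7, the person in the yellow house is in house 3.
So house 2 gets chess for hobby.
The parrot owner is in house 3 (clue 1).
From clue 2, the person in the teal house must be in house 1.
So house 2 gets cat for pet.
Clue 3: the person in the green house is in house 2.
So house 1 gets lizard for pet.
That leaves pink as the color for house 4.
So: house 1 = lizard/origami/teal, house 2 = cat/chess/green, house 3 = parrot/yoga/yellow, house 4 = bird/knitting/pink.

1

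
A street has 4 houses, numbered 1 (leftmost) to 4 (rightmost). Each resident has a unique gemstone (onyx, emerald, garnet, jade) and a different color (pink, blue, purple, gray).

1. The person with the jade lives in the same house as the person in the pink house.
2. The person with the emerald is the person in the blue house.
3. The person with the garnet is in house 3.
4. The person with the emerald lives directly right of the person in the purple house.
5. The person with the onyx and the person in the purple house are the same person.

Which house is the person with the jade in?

Clue 3: the person with the garnet is in house 3.
From clue 5, the person with the onyx must be in house 1.
From clue 5, the person in the purple house must be in house 1.
So house 3 gets gray for color.
From clue 4, the person with the emerald must be in house 2.
That leaves jade as the gemstone for house 4.
Clue 1: the person in the pink house is in house 4.
Clue 2 places the person in the blue house in house 2.
So: house 1 = onyx/purple, house 2 = emerald/blue, house 3 = garnet/gray, house 4 = jade/pink.

4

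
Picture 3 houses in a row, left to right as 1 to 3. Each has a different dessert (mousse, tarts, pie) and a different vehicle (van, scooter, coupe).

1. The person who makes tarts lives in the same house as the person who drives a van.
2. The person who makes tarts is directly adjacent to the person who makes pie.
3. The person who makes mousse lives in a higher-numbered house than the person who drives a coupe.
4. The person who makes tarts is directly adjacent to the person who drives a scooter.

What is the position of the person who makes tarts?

2

The person who makes mousse is narrowed to house 2 or 3; consider each.
Placing it in house 2 leads to a contradiction, so it's in house 3.
House 3 vehicle: only scooter fits.
The person who makes tarts is in house 2 (clue 4).
So house 1 gets pie for dessert.
From clue 1, the person who drives a van must be in house 2.
So house 1 gets coupe for vehicle.
So: house 1 = pie/coupe, house 2 = tarts/van, house 3 = mousse/scooter.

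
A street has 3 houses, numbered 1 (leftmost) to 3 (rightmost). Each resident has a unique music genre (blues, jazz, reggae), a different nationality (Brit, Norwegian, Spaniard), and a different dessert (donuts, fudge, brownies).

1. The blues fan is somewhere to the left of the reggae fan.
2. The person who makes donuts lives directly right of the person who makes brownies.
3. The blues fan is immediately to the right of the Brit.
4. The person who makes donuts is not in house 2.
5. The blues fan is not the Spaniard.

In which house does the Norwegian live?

From clue 3, the blues fan must be in house 2.
By clue 3, the Brit is in house 1.
The person who makes donuts is in house 3 (clue 4).
House 1 music genre: only jazz fits.
That leaves reggae as the music genre for house 3.
House 2 nationality: only Norwegian fits.
The only nationality still possible for house 3 is Spaniard.
The person who makes brownies is in house 2 (clue 2).
House 1 dessert: only fudge fits.
So: house 1 = jazz/Brit/fudge, house 2 = blues/Norwegian/brownies, house 3 = reggae/Spaniard/donuts.

2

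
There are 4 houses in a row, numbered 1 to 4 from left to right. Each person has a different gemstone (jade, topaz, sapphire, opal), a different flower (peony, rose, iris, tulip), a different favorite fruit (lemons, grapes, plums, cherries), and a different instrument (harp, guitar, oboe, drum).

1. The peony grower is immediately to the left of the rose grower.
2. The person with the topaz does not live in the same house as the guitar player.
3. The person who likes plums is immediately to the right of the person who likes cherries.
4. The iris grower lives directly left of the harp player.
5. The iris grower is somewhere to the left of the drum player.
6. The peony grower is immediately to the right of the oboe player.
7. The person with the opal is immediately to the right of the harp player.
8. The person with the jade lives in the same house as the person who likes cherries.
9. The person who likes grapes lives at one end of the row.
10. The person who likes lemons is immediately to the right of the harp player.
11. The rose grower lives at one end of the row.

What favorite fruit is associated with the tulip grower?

By clue 11, the rose grower is in house 4.
The peony grower is in house 3 (clue 1).
By clue 6, the oboe player is in house 2.
House 1's instrument must be guitar (nothing else left).
So house 4 gets drum for instrument.
Clue 4: the iris grower is in house 2.
Clue 7: the person with the opal is in house 4.
By clue 10, the person who likes lemons is in house 4.
So house 1 gets tulip for flower.
That leaves grapes as the favorite fruit for house 1.
House 3 instrument: only harp fits.
By clue 3, the person who likes plums is in house 3.
By clue 3, the person who likes cherries is in house 2.
From clue 8, the person with the jade must be in house 2.
The only gemstone still possible for house 1 is sapphire.
House 3's gemstone must be topaz (nothing else left).
So: house 1 = sapphire/tulip/grapes/guitar, house 2 = jade/iris/cherries/oboe, house 3 = topaz/peony/plums/harp, house 4 = opal/rose/lemons/drum.

grapes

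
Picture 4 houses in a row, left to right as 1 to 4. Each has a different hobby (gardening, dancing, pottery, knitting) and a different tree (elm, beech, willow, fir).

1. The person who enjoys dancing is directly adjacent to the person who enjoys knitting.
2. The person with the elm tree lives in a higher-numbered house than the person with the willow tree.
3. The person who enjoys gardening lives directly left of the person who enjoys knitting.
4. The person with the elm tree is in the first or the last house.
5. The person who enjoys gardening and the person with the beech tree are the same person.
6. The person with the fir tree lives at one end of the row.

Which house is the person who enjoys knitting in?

Clue 4: the person with the elm tree is in house 4.
That leaves fir as the tree for house 1.
House 1 hobby: only pottery fits.
The person who enjoys gardening is narrowed to house 2 or 3; consider each.
Placing it in house 3 leads to a contradiction, so it's in house 2.
Clue 3: the person who enjoys knitting is in house 3.
From clue 5, the person with the beech tree must be in house 2.
That leaves dancing as the hobby for house 4.
House 3's tree must be willow (nothing else left).
So: house 1 = pottery/fir, house 2 = gardening/beech, house 3 = knitting/willow, house 4 = dancing/elm.

3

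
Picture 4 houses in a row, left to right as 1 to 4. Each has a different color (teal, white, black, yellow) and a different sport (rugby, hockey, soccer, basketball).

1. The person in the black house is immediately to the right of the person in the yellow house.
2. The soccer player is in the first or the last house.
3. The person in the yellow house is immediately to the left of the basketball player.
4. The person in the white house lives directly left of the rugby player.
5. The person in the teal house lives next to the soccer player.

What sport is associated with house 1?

That leaves black as the color for house 4.
Clue 1: the person in the yellow house is in house 3.
By clue 3, the basketball player is in house 4.
That leaves white as the color for house 1.
So house 2 gets teal for color.
Clue 4 places the rugby player in house 2.
House 1 sport: only soccer fits.
That leaves hockey as the sport for house 3.
So: house 1 = white/soccer, house 2 = teal/rugby, house 3 = yellow/hockey, house 4 = black/basketball.

soccer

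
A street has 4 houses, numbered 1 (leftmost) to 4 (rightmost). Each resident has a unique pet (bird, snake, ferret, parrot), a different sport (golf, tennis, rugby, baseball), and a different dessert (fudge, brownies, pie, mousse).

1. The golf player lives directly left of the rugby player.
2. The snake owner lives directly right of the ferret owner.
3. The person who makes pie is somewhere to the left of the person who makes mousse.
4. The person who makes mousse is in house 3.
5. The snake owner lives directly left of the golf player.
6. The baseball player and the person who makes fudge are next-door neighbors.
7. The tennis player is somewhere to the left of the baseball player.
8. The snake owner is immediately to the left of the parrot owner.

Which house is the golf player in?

3

The person who makes mousse is in house 3 (clue 4).
By clue 5, the snake owner is in house 2.
Clue 5: the golf player is in house 3.
Clue 8 places the parrot owner in house 3.
So house 4 gets bird for pet.
The only sport still possible for house 1 is tennis.
From clue 1, the rugby player must be in house 4.
Clue 6 places the baseball player in house 2.
By clue 6, the person who makes fudge is in house 1.
The only pet still possible for house 1 is ferret.
House 2 dessert: only pie fits.
That leaves brownies as the dessert for house 4.
So: house 1 = ferret/tennis/fudge, house 2 = snake/baseball/pie, house 3 = parrot/golf/mousse, house 4 = bird/rugby/brownies.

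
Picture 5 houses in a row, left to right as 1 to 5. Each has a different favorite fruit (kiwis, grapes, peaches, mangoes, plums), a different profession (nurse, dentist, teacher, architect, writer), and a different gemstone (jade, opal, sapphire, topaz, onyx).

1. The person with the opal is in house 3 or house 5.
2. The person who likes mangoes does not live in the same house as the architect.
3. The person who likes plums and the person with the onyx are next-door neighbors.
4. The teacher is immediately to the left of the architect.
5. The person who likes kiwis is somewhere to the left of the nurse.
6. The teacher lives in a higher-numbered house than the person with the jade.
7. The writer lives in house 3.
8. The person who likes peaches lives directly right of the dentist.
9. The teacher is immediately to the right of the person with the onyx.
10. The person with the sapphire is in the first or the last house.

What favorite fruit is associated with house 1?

The writer is in house 3 (clue 7).
That leaves dentist as the profession for house 1.
House 4 gemstone: only topaz fits.
From clue 4, the teacher must be in house 4.
The architect is in house 5 (clue 4).
Clue 8 places the person who likes peaches in house 2.
By clue 9, the person with the onyx is in house 3.
So house 2 gets nurse for profession.
So house 2 gets jade for gemstone.
Clue 3: the person who likes plums is in house 4.
From clue 5, the person who likes kiwis must be in house 1.
The only favorite fruit still possible for house 5 is grapes.
House 1 gemstone: only sapphire fits.
House 5's gemstone must be opal (nothing else left).
The only favorite fruit still possible for house 3 is mangoes.
So: house 1 = kiwis/dentist/sapphire, house 2 = peaches/nurse/jade, house 3 = mangoes/writer/onyx, house 4 = plums/teacher/topaz, house 5 = grapes/architect/opal.

kiwis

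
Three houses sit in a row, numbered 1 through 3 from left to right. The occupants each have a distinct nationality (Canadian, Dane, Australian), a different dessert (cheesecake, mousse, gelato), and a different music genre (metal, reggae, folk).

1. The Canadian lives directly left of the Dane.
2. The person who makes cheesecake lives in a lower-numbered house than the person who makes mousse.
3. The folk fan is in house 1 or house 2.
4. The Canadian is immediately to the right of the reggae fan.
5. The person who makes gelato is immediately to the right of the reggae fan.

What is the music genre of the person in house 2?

Clue 4 places the Canadian in house 2.
Clue 4 places the reggae fan in house 1.
By clue 5, the person who makes gelato is in house 2.
House 1's nationality must be Australian (nothing else left).
That leaves Dane as the nationality for house 3.
That leaves cheesecake as the dessert for house 1.
The only dessert still possible for house 3 is mousse.
House 2 music genre: only folk fits.
So house 3 gets metal for music genre.
So: house 1 = Australian/cheesecake/reggae, house 2 = Canadian/gelato/folk, house 3 = Dane/mousse/metal.

folk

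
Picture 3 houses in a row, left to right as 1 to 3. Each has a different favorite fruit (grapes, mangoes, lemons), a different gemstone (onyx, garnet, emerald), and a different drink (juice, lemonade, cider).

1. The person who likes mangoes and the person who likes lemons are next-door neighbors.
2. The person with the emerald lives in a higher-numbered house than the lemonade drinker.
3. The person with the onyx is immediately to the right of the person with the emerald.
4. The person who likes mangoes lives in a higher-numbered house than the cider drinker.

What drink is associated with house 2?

Clue 3 places the person with the onyx in house 3.
From clue 3, the person with the emerald must be in house 2.
House 1's gemstone must be garnet (nothing else left).
So house 3 gets juice for drink.
By clue 2, the lemonade drinker is in house 1.
The only drink still possible for house 2 is cider.
From clue 4, the person who likes mangoes must be in house 3.
From clue 1, the person who likes lemons must be in house 2.
The only favorite fruit still possible for house 1 is grapes.
So: house 1 = grapes/garnet/lemonade, house 2 = lemons/emerald/cider, house 3 = mangoes/onyx/juice.

cider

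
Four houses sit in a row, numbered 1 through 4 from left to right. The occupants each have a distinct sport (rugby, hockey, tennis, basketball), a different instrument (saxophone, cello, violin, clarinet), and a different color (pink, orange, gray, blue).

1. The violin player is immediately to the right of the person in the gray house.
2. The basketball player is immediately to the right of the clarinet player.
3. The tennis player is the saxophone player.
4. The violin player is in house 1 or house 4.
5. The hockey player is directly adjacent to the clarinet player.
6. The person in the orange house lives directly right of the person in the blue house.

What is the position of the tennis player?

1

The violin player is in house 4 (clue 4).
From clue 1, the person in the gray house must be in house 3.
The person in the orange house is in house 2 (clue 6).
By clue 6, the person in the blue house is in house 1.
That leaves pink as the color for house 4.
The basketball player is narrowed to house 2 or 3 or 4; consider each.
Placing it in house 2 and house 3 leads to a contradiction, so it's in house 4.
From clue 2, the clarinet player must be in house 3.
House 1 sport: only tennis fits.
The only sport still possible for house 2 is hockey.
That leaves rugby as the sport for house 3.
From clue 3, the saxophone player must be in house 1.
House 2's instrument must be cello (nothing else left).
So: house 1 = tennis/saxophone/blue, house 2 = hockey/cello/orange, house 3 = rugby/clarinet/gray, house 4 = basketball/violin/pink.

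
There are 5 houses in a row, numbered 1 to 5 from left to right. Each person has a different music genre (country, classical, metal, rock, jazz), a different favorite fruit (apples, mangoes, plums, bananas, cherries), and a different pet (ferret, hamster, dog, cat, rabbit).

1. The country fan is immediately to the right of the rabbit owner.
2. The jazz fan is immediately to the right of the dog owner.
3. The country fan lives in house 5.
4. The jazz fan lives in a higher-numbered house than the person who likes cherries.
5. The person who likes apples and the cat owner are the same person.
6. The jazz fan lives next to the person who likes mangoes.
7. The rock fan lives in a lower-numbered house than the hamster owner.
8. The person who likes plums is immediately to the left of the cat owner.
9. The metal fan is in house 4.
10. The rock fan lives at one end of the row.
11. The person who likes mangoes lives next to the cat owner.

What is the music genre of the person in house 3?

Clue 3 places the country fan in house 5.
The metal fan is in house 4 (clue 9).
Clue 10: the rock fan is in house 1.
From clue 1, the rabbit owner must be in house 4.
The classical fan is narrowed to house 2 or 3; consider each.
Placing it in house 3 leads to a contradiction, so it's in house 2.
House 3's music genre must be jazz (nothing else left).
By clue 2, the dog owner is in house 2.
That leaves ferret as the pet for house 1.
The person who likes apples is narrowed to house 3 or 5; consider each.
Placing it in house 5 leads to a contradiction, so it's in house 3.
By clue 5, the cat owner is in house 3.
Clue 8 places the person who likes plums in house 2.
The only favorite fruit still possible for house 1 is cherries.
House 5's favorite fruit must be bananas (nothing else left).
That leaves hamster as the pet for house 5.
The only favorite fruit still possible for house 4 is mangoes.
So: house 1 = rock/cherries/ferret, house 2 = classical/plums/dog, house 3 = jazz/apples/cat, house 4 = metal/mangoes/rabbit, house 5 = country/bananas/hamster.

jazz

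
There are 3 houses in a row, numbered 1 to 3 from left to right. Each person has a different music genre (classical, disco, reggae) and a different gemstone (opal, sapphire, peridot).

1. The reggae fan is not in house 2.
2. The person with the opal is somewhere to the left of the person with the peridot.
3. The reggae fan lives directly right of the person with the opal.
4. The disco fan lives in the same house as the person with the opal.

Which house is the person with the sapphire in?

1

Clue 3: the reggae fan is in house 3.
By clue 3, the person with the opal is in house 2.
Clue 4: the disco fan is in house 2.
House 1 music genre: only classical fits.
House 1 gemstone: only sapphire fits.
The only gemstone still possible for house 3 is peridot.
So: house 1 = classical/sapphire, house 2 = disco/opal, house 3 = reggae/peridot.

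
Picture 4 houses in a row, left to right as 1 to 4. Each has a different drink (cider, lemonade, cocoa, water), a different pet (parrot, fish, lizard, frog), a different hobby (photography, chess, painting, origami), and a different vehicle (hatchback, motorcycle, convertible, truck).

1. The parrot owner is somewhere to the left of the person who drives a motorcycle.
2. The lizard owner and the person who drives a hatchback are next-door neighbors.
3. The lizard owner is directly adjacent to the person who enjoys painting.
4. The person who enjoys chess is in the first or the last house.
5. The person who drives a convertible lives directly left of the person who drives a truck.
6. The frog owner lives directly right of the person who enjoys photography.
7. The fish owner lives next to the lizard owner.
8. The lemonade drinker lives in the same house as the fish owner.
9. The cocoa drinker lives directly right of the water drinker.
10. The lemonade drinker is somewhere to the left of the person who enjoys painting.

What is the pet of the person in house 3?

The person who enjoys chess is narrowed to house 1 or 4; consider each.
Placing it in house 4 leads to a contradiction, so it's in house 1.
The frog owner is narrowed to house 3 or 4; consider each.
Placing it in house 3 leads to a contradiction, so it's in house 4.
Clue 6: the person who enjoys photography is in house 3.
Clue 7 places the fish owner in house 2.
The lemonade drinker is in house 2 (clue 8).
Clue 10: the person who enjoys painting is in house 4.
House 2 hobby: only origami fits.
The lizard owner is in house 3 (clue 3).
Clue 9: the cocoa drinker is in house 4.
Clue 9 places the water drinker in house 3.
House 1 drink: only cider fits.
House 1 pet: only parrot fits.
House 1's vehicle must be convertible (nothing else left).
The person who drives a truck is in house 2 (clue 5).
So house 3 gets motorcycle for vehicle.
That leaves hatchback as the vehicle for house 4.
So: house 1 = cider/parrot/chess/convertible, house 2 = lemonade/fish/origami/truck, house 3 = water/lizard/photography/motorcycle, house 4 = cocoa/frog/painting/hatchback.

lizard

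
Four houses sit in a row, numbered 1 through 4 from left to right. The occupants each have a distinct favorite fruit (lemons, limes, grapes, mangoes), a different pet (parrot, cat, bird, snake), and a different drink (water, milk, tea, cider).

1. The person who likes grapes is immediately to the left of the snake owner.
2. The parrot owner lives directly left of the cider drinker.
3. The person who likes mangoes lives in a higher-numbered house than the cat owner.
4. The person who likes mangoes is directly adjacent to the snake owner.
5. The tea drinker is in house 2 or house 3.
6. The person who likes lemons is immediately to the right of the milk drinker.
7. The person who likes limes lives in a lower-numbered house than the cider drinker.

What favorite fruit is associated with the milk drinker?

mangoes

The tea drinker is narrowed to house 2 or 3; consider each.
Placing it in house 3 leads to a contradiction, so it's in house 2.
The person who likes lemons is narrowed to house 2 or 4; consider each.
Placing it in house 2 leads to a contradiction, so it's in house 4.
By clue 6, the milk drinker is in house 3.
House 1's drink must be water (nothing else left).
House 4's drink must be cider (nothing else left).
Clue 2: the parrot owner is in house 3.
Clue 4 places the person who likes mangoes in house 3.
So house 2 gets limes for favorite fruit.
Clue 1: the snake owner is in house 2.
So house 1 gets grapes for favorite fruit.
That leaves bird as the pet for house 4.
That leaves cat as the pet for house 1.
So: house 1 = grapes/cat/water, house 2 = limes/snake/tea, house 3 = mangoes/parrot/milk, house 4 = lemons/bird/cider.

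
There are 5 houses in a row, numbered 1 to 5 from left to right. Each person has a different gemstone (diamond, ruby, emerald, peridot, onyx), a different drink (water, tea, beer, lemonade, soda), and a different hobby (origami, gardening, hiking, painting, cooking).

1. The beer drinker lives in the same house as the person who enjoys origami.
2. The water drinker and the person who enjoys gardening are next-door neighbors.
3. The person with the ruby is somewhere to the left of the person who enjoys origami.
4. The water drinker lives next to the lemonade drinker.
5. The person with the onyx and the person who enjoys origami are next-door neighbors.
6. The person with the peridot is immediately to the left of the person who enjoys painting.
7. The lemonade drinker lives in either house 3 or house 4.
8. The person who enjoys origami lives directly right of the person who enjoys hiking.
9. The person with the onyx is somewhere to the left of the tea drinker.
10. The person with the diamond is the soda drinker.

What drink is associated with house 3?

lemonade

House 1's drink must be soda (nothing else left).
The person with the diamond is in house 1 (clue 10).
The only gemstone still possible for house 5 is emerald.
So house 2 gets water for drink.
From clue 4, the lemonade drinker must be in house 3.
House 2's hobby must be cooking (nothing else left).
House 1's hobby must be gardening (nothing else left).
The person with the onyx is narrowed to house 3 or 4; consider each.
Placing it in house 4 leads to a contradiction, so it's in house 3.
From clue 5, the person who enjoys origami must be in house 4.
From clue 8, the person who enjoys hiking must be in house 3.
The only hobby still possible for house 5 is painting.
From clue 1, the beer drinker must be in house 4.
Clue 3: the person with the ruby is in house 2.
By clue 6, the person with the peridot is in house 4.
The only drink still possible for house 5 is tea.
So: house 1 = diamond/soda/gardening, house 2 = ruby/water/cooking, house 3 = onyx/lemonade/hiking, house 4 = peridot/beer/origami, house 5 = emerald/tea/painting.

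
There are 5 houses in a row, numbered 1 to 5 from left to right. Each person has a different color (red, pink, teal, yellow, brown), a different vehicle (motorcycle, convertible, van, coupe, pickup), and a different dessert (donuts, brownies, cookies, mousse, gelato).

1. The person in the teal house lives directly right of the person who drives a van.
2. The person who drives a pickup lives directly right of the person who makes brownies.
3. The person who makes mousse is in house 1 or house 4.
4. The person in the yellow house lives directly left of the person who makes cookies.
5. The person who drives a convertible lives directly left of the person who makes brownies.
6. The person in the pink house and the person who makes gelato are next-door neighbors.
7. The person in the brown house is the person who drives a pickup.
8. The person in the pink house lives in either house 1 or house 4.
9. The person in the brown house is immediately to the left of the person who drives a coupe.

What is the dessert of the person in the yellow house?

The person in the brown house is narrowed to house 3 or 4; consider each.
Placing it in house 3 leads to a contradiction, so it's in house 4.
By clue 7, the person who drives a pickup is in house 4.
Clue 9: the person who drives a coupe is in house 5.
By clue 2, the person who makes brownies is in house 3.
Clue 5 places the person who drives a convertible in house 2.
From clue 6, the person who makes gelato must be in house 2.
House 1 color: only pink fits.
That leaves red as the color for house 5.
House 1 vehicle: only van fits.
That leaves motorcycle as the vehicle for house 3.
The only dessert still possible for house 5 is donuts.
From clue 1, the person in the teal house must be in house 2.
From clue 4, the person in the yellow house must be in house 3.
House 1's dessert must be mousse (nothing else left).
House 4's dessert must be cookies (nothing else left).
So: house 1 = pink/van/mousse, house 2 = teal/convertible/gelato, house 3 = yellow/motorcycle/brownies, house 4 = brown/pickup/cookies, house 5 = red/coupe/donuts.

brownies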